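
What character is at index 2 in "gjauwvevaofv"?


Input string: 'gjauwvevaofv'
Operation: get character at index 2
Index mapping: s[0]='g', s[1]='j', s[2]='a'
Result: 'a'


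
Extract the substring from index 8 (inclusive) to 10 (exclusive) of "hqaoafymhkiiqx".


Input string: 'hqaoafymhkiiqx'
Operation: slice [8:10]
Extract characters: s[8]='h', s[9]='k'
Result: hk


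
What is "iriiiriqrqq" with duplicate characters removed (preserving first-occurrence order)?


Input: 'iriiiriqrqq'
Operation: keep first occurrence of each character
Scan: s[0]='i' new -> keep; s[1]='r' new -> keep; s[2]='i' seen -> skip; s[3]='i' seen -> skip; s[4]='i' seen -> skip; s[5]='r' seen -> skip; s[6]='i' seen -> skip; s[7]='q' new -> keep; s[8]='r' seen -> skip; s[9]='q' seen -> skip; s[10]='q' seen -> skip
Result: irq


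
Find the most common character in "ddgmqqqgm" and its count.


Input: 'ddgmqqqgm'
Operation: tally each character
Counts: 'd':2, 'g':2, 'm':2, 'q':3
Maximum: 'q' appears 3 times


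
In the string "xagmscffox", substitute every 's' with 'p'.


Input string: 'xagmscffox'
Operation: replace 's' with 'p'
Positions of 's': 4
After replacement: xagmpcffox


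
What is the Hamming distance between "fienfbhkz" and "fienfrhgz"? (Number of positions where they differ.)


String 1: 'fienfbhkz'
String 2: 'fienfrhgz'
Compare each position: pos 0: 'f'=='f', pos 1: 'i'=='i', pos 2: 'e'=='e', pos 3: 'n'=='n', pos 4: 'f'=='f', pos 5: 'b'!='r', pos 6: 'h'=='h', pos 7: 'k'!='g', pos 8: 'z'=='z'
Differing positions: 2
Hamming distance: 2


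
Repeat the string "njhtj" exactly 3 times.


Input string: 'njhtj'
Operation: repeat 3 times
Concatenation: 'njhtj' + 'njhtj' + 'njhtj'
Result: njhtjnjhtjnjhtj


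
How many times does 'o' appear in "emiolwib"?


Input string: 'emiolwib'
Target character: 'o'
Scan each position: s[3]='o'
Matches found at indices: 3
Total: 1


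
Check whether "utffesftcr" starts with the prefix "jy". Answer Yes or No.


Input string: 'utffesftcr'
Prefix to check: 'jy'
First 2 characters of input: 'ut'
Match: False
Result: No


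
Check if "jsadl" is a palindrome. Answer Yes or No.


Input string: 'jsadl'
Reversed: 'ldasj'
Compare pairs: s[0]='j' vs s[4]='l' (mismatch), s[1]='s' vs s[3]='d' (mismatch)
Palindrome: No


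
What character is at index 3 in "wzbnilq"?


Input string: 'wzbnilq'
Operation: get character at index 3
Index mapping: s[0]='w', s[1]='z', s[2]='b', s[3]='n'
Result: 'n'


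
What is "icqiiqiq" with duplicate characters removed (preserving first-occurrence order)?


Input: 'icqiiqiq'
Operation: keep first occurrence of each character
Scan: s[0]='i' new -> keep; s[1]='c' new -> keep; s[2]='q' new -> keep; s[3]='i' seen -> skip; s[4]='i' seen -> skip; s[5]='q' seen -> skip; s[6]='i' seen -> skip; s[7]='q' seen -> skip
Result: icq


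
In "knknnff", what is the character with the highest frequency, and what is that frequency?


Input: 'knknnff'
Operation: tally each character
Counts: 'f':2, 'k':2, 'n':3
Maximum: 'n' appears 3 times


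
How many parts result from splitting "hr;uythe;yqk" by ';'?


Input string: 'hr;uythe;yqk'
Delimiter: ';'
Split result: 'hr', 'uythe', 'yqk'
Number of parts: 3


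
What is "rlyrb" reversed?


Input string: 'rlyrb'
Operation: reverse character order
Original order: 'r' -> 'l' -> 'y' -> 'r' -> 'b'
Reversed order: 'b' -> 'r' -> 'y' -> 'l' -> 'r'
Result: brylr


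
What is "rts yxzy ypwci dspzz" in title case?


Input string: 'rts yxzy ypwci dspzz'
Operation: capitalize first letter of each word
Word transformations: 'rts'->'Rts', 'yxzy'->'Yxzy', 'ypwci'->'Ypwci', 'dspzz'->'Dspzz'
Result: Rts Yxzy Ypwci Dspzz


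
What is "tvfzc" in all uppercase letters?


Input string: 'tvfzc'
Operation: convert each letter to uppercase
Mapping: 't'->'T', 'v'->'V', 'f'->'F', 'z'->'Z', 'c'->'C'
Result: TVFZC


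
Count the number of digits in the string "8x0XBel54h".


Input string: '8x0XBel54h'
Operation: count digit characters (0-9)
Scan: '8'(digit), 'x', '0'(digit), 'X', 'B', 'e', 'l', '5'(digit), '4'(digit), 'h'
Digits found: 4
Result: 4


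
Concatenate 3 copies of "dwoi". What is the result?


Input string: 'dwoi'
Operation: repeat 3 times
Concatenation: 'dwoi' + 'dwoi' + 'dwoi'
Result: dwoidwoidwoi


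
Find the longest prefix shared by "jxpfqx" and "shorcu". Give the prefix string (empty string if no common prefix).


String 1: 'jxpfqx'
String 2: 'shorcu'
Compare position by position:
pos 0: 'j' vs 's' differ -> stop
Longest common prefix: "" (length 0)


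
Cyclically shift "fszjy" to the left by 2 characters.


Input: 'fszjy', shift = 2
Operation: split at index 2 and swap parts
Front part s[0:2] = 'fs'
Back part s[2:] = 'zjy'
Rotated = back + front = 'zjy' + 'fs'
Result: zjyfs


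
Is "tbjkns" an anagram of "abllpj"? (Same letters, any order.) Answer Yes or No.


String 1: 'abllpj' -> sorted: 'abjllp'
String 2: 'tbjkns' -> sorted: 'bjknst'
Compare sorted forms: 'abjllp' != 'bjknst'
Anagram: No


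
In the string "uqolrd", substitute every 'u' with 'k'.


Input string: 'uqolrd'
Operation: replace 'u' with 'k'
Positions of 'u': 0
After replacement: kqolrd


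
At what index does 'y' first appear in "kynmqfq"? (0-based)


Input string: 'kynmqfq'
Target: 'y'
Scanning left to right: s[0]='k', s[1]='y'
First match at index: 1


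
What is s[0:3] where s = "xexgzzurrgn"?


Input string: 'xexgzzurrgn'
Operation: slice [0:3]
Extract characters: s[0]='x', s[1]='e', s[2]='x'
Result: xex


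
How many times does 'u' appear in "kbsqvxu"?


Input string: 'kbsqvxu'
Target character: 'u'
Scan each position: s[6]='u'
Matches found at indices: 6
Total: 1


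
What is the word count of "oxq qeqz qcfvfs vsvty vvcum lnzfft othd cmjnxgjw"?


Input string: 'oxq qeqz qcfvfs vsvty vvcum lnzfft othd cmjnxgjw'
Operation: split by spaces
Words found: 'oxq', 'qeqz', 'qcfvfs', 'vsvty', 'vvcum', 'lnzfft', 'othd', 'cmjnxgjw'
Word count: 8


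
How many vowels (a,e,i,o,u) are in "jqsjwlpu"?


Input string: 'jqsjwlpu'
Operation: count vowels (a, e, i, o, u)
Scan: s[0]='j', s[1]='q', s[2]='s', s[3]='j', s[4]='w', s[5]='l', s[6]='p', s[7]='u' (vowel)
Vowels found: 1
Result: 1


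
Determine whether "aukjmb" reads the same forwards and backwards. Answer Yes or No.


Input string: 'aukjmb'
Reversed: 'bmjkua'
Compare pairs: s[0]='a' vs s[5]='b' (mismatch), s[1]='u' vs s[4]='m' (mismatch), s[2]='k' vs s[3]='j' (mismatch)
Palindrome: No


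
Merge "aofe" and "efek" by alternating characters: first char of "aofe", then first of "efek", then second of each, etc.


String 1: 'aofe'
String 2: 'efek'
Operation: alternate characters
Pairs: 'a'+'e', 'o'+'f', 'f'+'e', 'e'+'k'
Result: aeoffeek


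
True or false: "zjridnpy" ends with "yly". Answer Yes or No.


Input string: 'zjridnpy'
Suffix to check: 'yly'
Last 3 characters of input: 'npy'
Match: False
Result: No


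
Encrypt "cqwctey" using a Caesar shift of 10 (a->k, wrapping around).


Input: 'cqwctey', shift = 10
Operation: for each letter, (position + 10) mod 26
Mapping: 'c'(2+10=12)->'m', 'q'(16+10=26, 26 mod 26=0)->'a', 'w'(22+10=32, 32 mod 26=6)->'g', 'c'(2+10=12)->'m', 't'(19+10=29, 29 mod 26=3)->'d', 'e'(4+10=14)->'o', 'y'(24+10=34, 34 mod 26=8)->'i'
Result: magmdoi


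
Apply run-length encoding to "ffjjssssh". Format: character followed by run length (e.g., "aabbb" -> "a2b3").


Input: 'ffjjssssh'
Operation: identify consecutive runs
Runs: 'ff' -> f2, 'jj' -> j2, 'ssss' -> s4, 'h' -> h1
Encoded: f2j2s4h1


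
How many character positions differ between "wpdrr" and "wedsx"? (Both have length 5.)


String 1: 'wpdrr'
String 2: 'wedsx'
Compare each position: pos 0: 'w'=='w', pos 1: 'p'!='e', pos 2: 'd'=='d', pos 3: 'r'!='s', pos 4: 'r'!='x'
Differing positions: 3
Hamming distance: 3


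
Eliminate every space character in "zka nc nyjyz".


Input string: 'zka nc nyjyz'
Operation: remove all spaces
Words: 'zka', 'nc', 'nyjyz'
Join without spaces: zkancnyjyz


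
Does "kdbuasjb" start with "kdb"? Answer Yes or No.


Input string: 'kdbuasjb'
Prefix to check: 'kdb'
First 3 characters of input: 'kdb'
Match: True
Result: Yes


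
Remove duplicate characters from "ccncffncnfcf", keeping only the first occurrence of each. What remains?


Input: 'ccncffncnfcf'
Operation: keep first occurrence of each character
Scan: s[0]='c' new -> keep; s[1]='c' seen -> skip; s[2]='n' new -> keep; s[3]='c' seen -> skip; s[4]='f' new -> keep; s[5]='f' seen -> skip; s[6]='n' seen -> skip; s[7]='c' seen -> skip; s[8]='n' seen -> skip; s[9]='f' seen -> skip; s[10]='c' seen -> skip; s[11]='f' seen -> skip
Result: cnf


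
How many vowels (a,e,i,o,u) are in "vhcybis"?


Input string: 'vhcybis'
Operation: count vowels (a, e, i, o, u)
Scan: s[0]='v', s[1]='h', s[2]='c', s[3]='y', s[4]='b', s[5]='i' (vowel), s[6]='s'
Vowels found: 1
Result: 1


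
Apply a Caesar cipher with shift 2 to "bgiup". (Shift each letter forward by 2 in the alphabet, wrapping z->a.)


Input: 'bgiup', shift = 2
Operation: for each letter, (position + 2) mod 26
Mapping: 'b'(1+2=3)->'d', 'g'(6+2=8)->'i', 'i'(8+2=10)->'k', 'u'(20+2=22)->'w', 'p'(15+2=17)->'r'
Result: dikwr


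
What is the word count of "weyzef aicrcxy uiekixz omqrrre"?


Input string: 'weyzef aicrcxy uiekixz omqrrre'
Operation: split by spaces
Words found: 'weyzef', 'aicrcxy', 'uiekixz', 'omqrrre'
Word count: 4


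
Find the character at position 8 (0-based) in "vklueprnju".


Input string: 'vklueprnju'
Operation: get character at index 8
Index mapping: s[0]='v', s[1]='k', s[2]='l', s[3]='u', s[4]='e', s[5]='p', s[6]='r', s[7]='n', s[8]='j'
Result: 'j'


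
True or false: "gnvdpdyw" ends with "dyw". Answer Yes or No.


Input string: 'gnvdpdyw'
Suffix to check: 'dyw'
Last 3 characters of input: 'dyw'
Match: True
Result: Yes


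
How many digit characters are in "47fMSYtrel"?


Input string: '47fMSYtrel'
Operation: count digit characters (0-9)
Scan: '4'(digit), '7'(digit), 'f', 'M', 'S', 'Y', 't', 'r', 'e', 'l'
Digits found: 2
Result: 2


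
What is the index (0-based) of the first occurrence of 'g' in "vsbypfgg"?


Input string: 'vsbypfgg'
Target: 'g'
Scanning left to right: s[0]='v', s[1]='s', s[2]='b', s[3]='y', s[4]='p', s[5]='f', s[6]='g'
First match at index: 6


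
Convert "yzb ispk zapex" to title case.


Input string: 'yzb ispk zapex'
Operation: capitalize first letter of each word
Word transformations: 'yzb'->'Yzb', 'ispk'->'Ispk', 'zapex'->'Zapex'
Result: Yzb Ispk Zapex


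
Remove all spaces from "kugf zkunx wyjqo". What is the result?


Input string: 'kugf zkunx wyjqo'
Operation: remove all spaces
Words: 'kugf', 'zkunx', 'wyjqo'
Join without spaces: kugfzkunxwyjqo


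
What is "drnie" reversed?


Input string: 'drnie'
Operation: reverse character order
Original order: 'd' -> 'r' -> 'n' -> 'i' -> 'e'
Reversed order: 'e' -> 'i' -> 'n' -> 'r' -> 'd'
Result: einrd


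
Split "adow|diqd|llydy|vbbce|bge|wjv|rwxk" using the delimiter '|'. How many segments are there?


Input string: 'adow|diqd|llydy|vbbce|bge|wjv|rwxk'
Delimiter: '|'
Split result: 'adow', 'diqd', 'llydy', 'vbbce', 'bge', 'wjv', 'rwxk'
Number of parts: 7


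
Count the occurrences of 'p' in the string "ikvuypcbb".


Input string: 'ikvuypcbb'
Target character: 'p'
Scan each position: s[5]='p'
Matches found at indices: 5
Total: 1


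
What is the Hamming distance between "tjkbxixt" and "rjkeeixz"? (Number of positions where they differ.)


String 1: 'tjkbxixt'
String 2: 'rjkeeixz'
Compare each position: pos 0: 't'!='r', pos 1: 'j'=='j', pos 2: 'k'=='k', pos 3: 'b'!='e', pos 4: 'x'!='e', pos 5: 'i'=='i', pos 6: 'x'=='x', pos 7: 't'!='z'
Differing positions: 4
Hamming distance: 4


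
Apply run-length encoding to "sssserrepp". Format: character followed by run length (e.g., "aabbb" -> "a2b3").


Input: 'sssserrepp'
Operation: identify consecutive runs
Runs: 'ssss' -> s4, 'e' -> e1, 'rr' -> r2, 'e' -> e1, 'pp' -> p2
Encoded: s4e1r2e1p2


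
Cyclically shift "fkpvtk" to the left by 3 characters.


Input: 'fkpvtk', shift = 3
Operation: split at index 3 and swap parts
Front part s[0:3] = 'fkp'
Back part s[3:] = 'vtk'
Rotated = back + front = 'vtk' + 'fkp'
Result: vtkfkp


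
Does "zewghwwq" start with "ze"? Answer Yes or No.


Input string: 'zewghwwq'
Prefix to check: 'ze'
First 2 characters of input: 'ze'
Match: True
Result: Yes


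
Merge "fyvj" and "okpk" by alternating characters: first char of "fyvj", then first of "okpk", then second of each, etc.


String 1: 'fyvj'
String 2: 'okpk'
Operation: alternate characters
Pairs: 'f'+'o', 'y'+'k', 'v'+'p', 'j'+'k'
Result: foykvpjk


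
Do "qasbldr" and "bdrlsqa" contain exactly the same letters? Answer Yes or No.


String 1: 'qasbldr' -> sorted: 'abdlqrs'
String 2: 'bdrlsqa' -> sorted: 'abdlqrs'
Compare sorted forms: 'abdlqrs' == 'abdlqrs'
Anagram: Yes


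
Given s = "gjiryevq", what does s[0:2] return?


Input string: 'gjiryevq'
Operation: slice [0:2]
Extract characters: s[0]='g', s[1]='j'
Result: gj


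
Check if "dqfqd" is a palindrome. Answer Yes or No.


Input string: 'dqfqd'
Reversed: 'dqfqd'
Compare pairs: s[0]='d' vs s[4]='d' (match), s[1]='q' vs s[3]='q' (match)
Palindrome: Yes


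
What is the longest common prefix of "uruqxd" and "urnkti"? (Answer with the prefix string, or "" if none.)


String 1: 'uruqxd'
String 2: 'urnkti'
Compare position by position:
pos 0: 'u' vs 'u' match
pos 1: 'r' vs 'r' match
pos 2: 'u' vs 'n' differ -> stop
Longest common prefix: "ur" (length 2)


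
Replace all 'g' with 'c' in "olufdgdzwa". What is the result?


Input string: 'olufdgdzwa'
Operation: replace 'g' with 'c'
Positions of 'g': 5
After replacement: olufdcdzwa


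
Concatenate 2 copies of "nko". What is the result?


Input string: 'nko'
Operation: repeat 2 times
Concatenation: 'nko' + 'nko'
Result: nkonko


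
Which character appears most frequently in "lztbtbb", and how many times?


Input: 'lztbtbb'
Operation: tally each character
Counts: 'b':3, 'l':1, 't':2, 'z':1
Maximum: 'b' appears 3 times


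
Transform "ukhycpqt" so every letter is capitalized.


Input string: 'ukhycpqt'
Operation: convert each letter to uppercase
Mapping: 'u'->'U', 'k'->'K', 'h'->'H', 'y'->'Y', 'c'->'C', 'p'->'P', 'q'->'Q', 't'->'T'
Result: UKHYCPQT


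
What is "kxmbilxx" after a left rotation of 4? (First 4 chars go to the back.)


Input: 'kxmbilxx', shift = 4
Operation: split at index 4 and swap parts
Front part s[0:4] = 'kxmb'
Back part s[4:] = 'ilxx'
Rotated = back + front = 'ilxx' + 'kxmb'
Result: ilxxkxmb


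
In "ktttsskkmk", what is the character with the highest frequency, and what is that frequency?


Input: 'ktttsskkmk'
Operation: tally each character
Counts: 'k':4, 'm':1, 's':2, 't':3
Maximum: 'k' appears 4 times


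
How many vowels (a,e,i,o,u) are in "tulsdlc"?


Input string: 'tulsdlc'
Operation: count vowels (a, e, i, o, u)
Scan: s[0]='t', s[1]='u' (vowel), s[2]='l', s[3]='s', s[4]='d', s[5]='l', s[6]='c'
Vowels found: 1
Result: 1


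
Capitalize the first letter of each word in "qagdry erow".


Input string: 'qagdry erow'
Operation: capitalize first letter of each word
Word transformations: 'qagdry'->'Qagdry', 'erow'->'Erow'
Result: Qagdry Erow


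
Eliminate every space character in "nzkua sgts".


Input string: 'nzkua sgts'
Operation: remove all spaces
Words: 'nzkua', 'sgts'
Join without spaces: nzkuasgts


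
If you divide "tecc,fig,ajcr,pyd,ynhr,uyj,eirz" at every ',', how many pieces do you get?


Input string: 'tecc,fig,ajcr,pyd,ynhr,uyj,eirz'
Delimiter: ','
Split result: 'tecc', 'fig', 'ajcr', 'pyd', 'ynhr', 'uyj', 'eirz'
Number of parts: 7


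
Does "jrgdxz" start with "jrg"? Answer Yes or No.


Input string: 'jrgdxz'
Prefix to check: 'jrg'
First 3 characters of input: 'jrg'
Match: True
Result: Yes


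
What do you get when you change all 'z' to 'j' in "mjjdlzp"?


Input string: 'mjjdlzp'
Operation: replace 'z' with 'j'
Positions of 'z': 5
After replacement: mjjdljp


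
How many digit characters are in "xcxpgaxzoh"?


Input string: 'xcxpgaxzoh'
Operation: count digit characters (0-9)
Scan: 'x', 'c', 'x', 'p', 'g', 'a', 'x', 'z', 'o', 'h'
Digits found: 0
Result: 0


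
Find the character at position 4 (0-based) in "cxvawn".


Input string: 'cxvawn'
Operation: get character at index 4
Index mapping: s[0]='c', s[1]='x', s[2]='v', s[3]='a', s[4]='w'
Result: 'w'


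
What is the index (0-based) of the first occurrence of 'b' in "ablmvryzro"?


Input string: 'ablmvryzro'
Target: 'b'
Scanning left to right: s[0]='a', s[1]='b'
First match at index: 1


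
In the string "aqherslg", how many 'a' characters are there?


Input string: 'aqherslg'
Target character: 'a'
Scan each position: s[0]='a'
Matches found at indices: 0
Total: 1


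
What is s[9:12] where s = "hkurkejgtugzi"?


Input string: 'hkurkejgtugzi'
Operation: slice [9:12]
Extract characters: s[9]='u', s[10]='g', s[11]='z'
Result: ugz


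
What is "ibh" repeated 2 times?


Input string: 'ibh'
Operation: repeat 2 times
Concatenation: 'ibh' + 'ibh'
Result: ibhibh


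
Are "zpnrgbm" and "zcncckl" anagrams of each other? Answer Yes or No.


String 1: 'zpnrgbm' -> sorted: 'bgmnprz'
String 2: 'zcncckl' -> sorted: 'cccklnz'
Compare sorted forms: 'bgmnprz' != 'cccklnz'
Anagram: No


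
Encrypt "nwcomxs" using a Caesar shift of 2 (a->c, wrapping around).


Input: 'nwcomxs', shift = 2
Operation: for each letter, (position + 2) mod 26
Mapping: 'n'(13+2=15)->'p', 'w'(22+2=24)->'y', 'c'(2+2=4)->'e', 'o'(14+2=16)->'q', 'm'(12+2=14)->'o', 'x'(23+2=25)->'z', 's'(18+2=20)->'u'
Result: pyeqozu


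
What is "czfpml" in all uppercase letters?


Input string: 'czfpml'
Operation: convert each letter to uppercase
Mapping: 'c'->'C', 'z'->'Z', 'f'->'F', 'p'->'P', 'm'->'M', 'l'->'L'
Result: CZFPML


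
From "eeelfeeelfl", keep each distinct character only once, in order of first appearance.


Input: 'eeelfeeelfl'
Operation: keep first occurrence of each character
Scan: s[0]='e' new -> keep; s[1]='e' seen -> skip; s[2]='e' seen -> skip; s[3]='l' new -> keep; s[4]='f' new -> keep; s[5]='e' seen -> skip; s[6]='e' seen -> skip; s[7]='e' seen -> skip; s[8]='l' seen -> skip; s[9]='f' seen -> skip; s[10]='l' seen -> skip
Result: elf


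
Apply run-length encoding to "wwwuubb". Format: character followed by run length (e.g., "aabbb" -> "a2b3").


Input: 'wwwuubb'
Operation: identify consecutive runs
Runs: 'www' -> w3, 'uu' -> u2, 'bb' -> b2
Encoded: w3u2b2


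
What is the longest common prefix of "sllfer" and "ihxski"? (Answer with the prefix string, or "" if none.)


String 1: 'sllfer'
String 2: 'ihxski'
Compare position by position:
pos 0: 's' vs 'i' differ -> stop
Longest common prefix: "" (length 0)


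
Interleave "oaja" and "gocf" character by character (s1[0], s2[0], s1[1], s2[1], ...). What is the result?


String 1: 'oaja'
String 2: 'gocf'
Operation: alternate characters
Pairs: 'o'+'g', 'a'+'o', 'j'+'c', 'a'+'f'
Result: ogaojcaf


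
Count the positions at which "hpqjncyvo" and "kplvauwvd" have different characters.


String 1: 'hpqjncyvo'
String 2: 'kplvauwvd'
Compare each position: pos 0: 'h'!='k', pos 1: 'p'=='p', pos 2: 'q'!='l', pos 3: 'j'!='v', pos 4: 'n'!='a', pos 5: 'c'!='u', pos 6: 'y'!='w', pos 7: 'v'=='v', pos 8: 'o'!='d'
Differing positions: 7
Hamming distance: 7


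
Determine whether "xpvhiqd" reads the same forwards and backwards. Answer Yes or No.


Input string: 'xpvhiqd'
Reversed: 'dqihvpx'
Compare pairs: s[0]='x' vs s[6]='d' (mismatch), s[1]='p' vs s[5]='q' (mismatch), s[2]='v' vs s[4]='i' (mismatch)
Palindrome: No


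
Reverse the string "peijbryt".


Input string: 'peijbryt'
Operation: reverse character order
Original order: 'p' -> 'e' -> 'i' -> 'j' -> 'b' -> 'r' -> 'y' -> 't'
Reversed order: 't' -> 'y' -> 'r' -> 'b' -> 'j' -> 'i' -> 'e' -> 'p'
Result: tyrbjiep


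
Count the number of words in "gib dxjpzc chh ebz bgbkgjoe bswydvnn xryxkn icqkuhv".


Input string: 'gib dxjpzc chh ebz bgbkgjoe bswydvnn xryxkn icqkuhv'
Operation: split by spaces
Words found: 'gib', 'dxjpzc', 'chh', 'ebz', 'bgbkgjoe', 'bswydvnn', 'xryxkn', 'icqkuhv'
Word count: 8


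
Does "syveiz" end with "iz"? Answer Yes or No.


Input string: 'syveiz'
Suffix to check: 'iz'
Last 2 characters of input: 'iz'
Match: True
Result: Yes


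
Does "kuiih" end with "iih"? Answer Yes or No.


Input string: 'kuiih'
Suffix to check: 'iih'
Last 3 characters of input: 'iih'
Match: True
Result: Yes


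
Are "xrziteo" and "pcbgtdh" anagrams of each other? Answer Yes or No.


String 1: 'xrziteo' -> sorted: 'eiortxz'
String 2: 'pcbgtdh' -> sorted: 'bcdghpt'
Compare sorted forms: 'eiortxz' != 'bcdghpt'
Anagram: No


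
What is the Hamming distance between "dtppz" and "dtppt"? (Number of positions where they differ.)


String 1: 'dtppz'
String 2: 'dtppt'
Compare each position: pos 0: 'd'=='d', pos 1: 't'=='t', pos 2: 'p'=='p', pos 3: 'p'=='p', pos 4: 'z'!='t'
Differing positions: 1
Hamming distance: 1


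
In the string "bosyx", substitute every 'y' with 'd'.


Input string: 'bosyx'
Operation: replace 'y' with 'd'
Positions of 'y': 3
After replacement: bosdx


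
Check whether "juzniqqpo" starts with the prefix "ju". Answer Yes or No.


Input string: 'juzniqqpo'
Prefix to check: 'ju'
First 2 characters of input: 'ju'
Match: True
Result: Yes


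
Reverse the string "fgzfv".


Input string: 'fgzfv'
Operation: reverse character order
Original order: 'f' -> 'g' -> 'z' -> 'f' -> 'v'
Reversed order: 'v' -> 'f' -> 'z' -> 'g' -> 'f'
Result: vfzgf


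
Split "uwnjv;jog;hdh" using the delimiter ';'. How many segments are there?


Input string: 'uwnjv;jog;hdh'
Delimiter: ';'
Split result: 'uwnjv', 'jog', 'hdh'
Number of parts: 3


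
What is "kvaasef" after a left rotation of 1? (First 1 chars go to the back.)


Input: 'kvaasef', shift = 1
Operation: split at index 1 and swap parts
Front part s[0:1] = 'k'
Back part s[1:] = 'vaasef'
Rotated = back + front = 'vaasef' + 'k'
Result: vaasefk


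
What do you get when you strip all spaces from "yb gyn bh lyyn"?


Input string: 'yb gyn bh lyyn'
Operation: remove all spaces
Words: 'yb', 'gyn', 'bh', 'lyyn'
Join without spaces: ybgynbhlyyn


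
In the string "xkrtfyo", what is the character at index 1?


Input string: 'xkrtfyo'
Operation: get character at index 1
Index mapping: s[0]='x', s[1]='k'
Result: 'k'


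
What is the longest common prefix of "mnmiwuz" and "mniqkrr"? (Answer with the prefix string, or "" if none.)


String 1: 'mnmiwuz'
String 2: 'mniqkrr'
Compare position by position:
pos 0: 'm' vs 'm' match
pos 1: 'n' vs 'n' match
pos 2: 'm' vs 'i' differ -> stop
Longest common prefix: "mn" (length 2)


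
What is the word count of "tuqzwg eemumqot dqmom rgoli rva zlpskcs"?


Input string: 'tuqzwg eemumqot dqmom rgoli rva zlpskcs'
Operation: split by spaces
Words found: 'tuqzwg', 'eemumqot', 'dqmom', 'rgoli', 'rva', 'zlpskcs'
Word count: 6


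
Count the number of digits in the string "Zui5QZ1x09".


Input string: 'Zui5QZ1x09'
Operation: count digit characters (0-9)
Scan: 'Z', 'u', 'i', '5'(digit), 'Q', 'Z', '1'(digit), 'x', '0'(digit), '9'(digit)
Digits found: 4
Result: 4


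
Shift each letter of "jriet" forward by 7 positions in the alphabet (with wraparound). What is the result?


Input: 'jriet', shift = 7
Operation: for each letter, (position + 7) mod 26
Mapping: 'j'(9+7=16)->'q', 'r'(17+7=24)->'y', 'i'(8+7=15)->'p', 'e'(4+7=11)->'l', 't'(19+7=26, 26 mod 26=0)->'a'
Result: qypla


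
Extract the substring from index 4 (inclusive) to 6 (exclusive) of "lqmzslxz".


Input string: 'lqmzslxz'
Operation: slice [4:6]
Extract characters: s[4]='s', s[5]='l'
Result: sl


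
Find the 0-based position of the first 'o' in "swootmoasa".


Input string: 'swootmoasa'
Target: 'o'
Scanning left to right: s[0]='s', s[1]='w', s[2]='o'
First match at index: 2


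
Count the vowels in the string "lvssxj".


Input string: 'lvssxj'
Operation: count vowels (a, e, i, o, u)
Scan: s[0]='l', s[1]='v', s[2]='s', s[3]='s', s[4]='x', s[5]='j'
Vowels found: 0
Result: 0


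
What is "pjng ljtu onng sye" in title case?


Input string: 'pjng ljtu onng sye'
Operation: capitalize first letter of each word
Word transformations: 'pjng'->'Pjng', 'ljtu'->'Ljtu', 'onng'->'Onng', 'sye'->'Sye'
Result: Pjng Ljtu Onng Sye


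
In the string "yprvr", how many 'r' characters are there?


Input string: 'yprvr'
Target character: 'r'
Scan each position: s[2]='r', s[4]='r'
Matches found at indices: 2, 4
Total: 2


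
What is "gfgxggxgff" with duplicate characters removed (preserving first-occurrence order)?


Input: 'gfgxggxgff'
Operation: keep first occurrence of each character
Scan: s[0]='g' new -> keep; s[1]='f' new -> keep; s[2]='g' seen -> skip; s[3]='x' new -> keep; s[4]='g' seen -> skip; s[5]='g' seen -> skip; s[6]='x' seen -> skip; s[7]='g' seen -> skip; s[8]='f' seen -> skip; s[9]='f' seen -> skip
Result: gfx


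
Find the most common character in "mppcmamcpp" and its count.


Input: 'mppcmamcpp'
Operation: tally each character
Counts: 'a':1, 'c':2, 'm':3, 'p':4
Maximum: 'p' appears 4 times


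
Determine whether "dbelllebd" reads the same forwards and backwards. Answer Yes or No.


Input string: 'dbelllebd'
Reversed: 'dbelllebd'
Compare pairs: s[0]='d' vs s[8]='d' (match), s[1]='b' vs s[7]='b' (match), s[2]='e' vs s[6]='e' (match), s[3]='l' vs s[5]='l' (match)
Palindrome: Yes


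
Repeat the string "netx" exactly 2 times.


Input string: 'netx'
Operation: repeat 2 times
Concatenation: 'netx' + 'netx'
Result: netxnetx


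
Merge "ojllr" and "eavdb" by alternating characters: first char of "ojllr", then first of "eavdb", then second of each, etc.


String 1: 'ojllr'
String 2: 'eavdb'
Operation: alternate characters
Pairs: 'o'+'e', 'j'+'a', 'l'+'v', 'l'+'d', 'r'+'b'
Result: oejalvldrb


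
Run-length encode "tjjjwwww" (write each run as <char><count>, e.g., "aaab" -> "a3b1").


Input: 'tjjjwwww'
Operation: identify consecutive runs
Runs: 't' -> t1, 'jjj' -> j3, 'wwww' -> w4
Encoded: t1j3w4


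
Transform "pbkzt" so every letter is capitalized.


Input string: 'pbkzt'
Operation: convert each letter to uppercase
Mapping: 'p'->'P', 'b'->'B', 'k'->'K', 'z'->'Z', 't'->'T'
Result: PBKZT


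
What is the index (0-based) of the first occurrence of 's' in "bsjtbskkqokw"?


Input string: 'bsjtbskkqokw'
Target: 's'
Scanning left to right: s[0]='b', s[1]='s'
First match at index: 1


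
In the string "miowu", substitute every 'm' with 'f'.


Input string: 'miowu'
Operation: replace 'm' with 'f'
Positions of 'm': 0
After replacement: fiowu


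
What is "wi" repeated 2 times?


Input string: 'wi'
Operation: repeat 2 times
Concatenation: 'wi' + 'wi'
Result: wiwi


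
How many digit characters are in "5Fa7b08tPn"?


Input string: '5Fa7b08tPn'
Operation: count digit characters (0-9)
Scan: '5'(digit), 'F', 'a', '7'(digit), 'b', '0'(digit), '8'(digit), 't', 'P', 'n'
Digits found: 4
Result: 4


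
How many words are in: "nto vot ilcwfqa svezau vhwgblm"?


Input string: 'nto vot ilcwfqa svezau vhwgblm'
Operation: split by spaces
Words found: 'nto', 'vot', 'ilcwfqa', 'svezau', 'vhwgblm'
Word count: 5


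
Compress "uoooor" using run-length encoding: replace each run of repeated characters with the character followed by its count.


Input: 'uoooor'
Operation: identify consecutive runs
Runs: 'u' -> u1, 'oooo' -> o4, 'r' -> r1
Encoded: u1o4r1


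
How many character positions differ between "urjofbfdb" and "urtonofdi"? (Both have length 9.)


String 1: 'urjofbfdb'
String 2: 'urtonofdi'
Compare each position: pos 0: 'u'=='u', pos 1: 'r'=='r', pos 2: 'j'!='t', pos 3: 'o'=='o', pos 4: 'f'!='n', pos 5: 'b'!='o', pos 6: 'f'=='f', pos 7: 'd'=='d', pos 8: 'b'!='i'
Differing positions: 4
Hamming distance: 4


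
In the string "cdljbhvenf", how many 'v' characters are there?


Input string: 'cdljbhvenf'
Target character: 'v'
Scan each position: s[6]='v'
Matches found at indices: 6
Total: 1


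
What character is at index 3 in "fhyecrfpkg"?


Input string: 'fhyecrfpkg'
Operation: get character at index 3
Index mapping: s[0]='f', s[1]='h', s[2]='y', s[3]='e'
Result: 'e'


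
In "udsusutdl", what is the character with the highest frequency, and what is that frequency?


Input: 'udsusutdl'
Operation: tally each character
Counts: 'd':2, 'l':1, 's':2, 't':1, 'u':3
Maximum: 'u' appears 3 times


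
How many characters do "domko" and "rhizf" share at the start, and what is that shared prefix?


String 1: 'domko'
String 2: 'rhizf'
Compare position by position:
pos 0: 'd' vs 'r' differ -> stop
Longest common prefix: "" (length 0)


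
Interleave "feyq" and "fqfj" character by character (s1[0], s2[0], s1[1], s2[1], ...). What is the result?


String 1: 'feyq'
String 2: 'fqfj'
Operation: alternate characters
Pairs: 'f'+'f', 'e'+'q', 'y'+'f', 'q'+'j'
Result: ffeqyfqj


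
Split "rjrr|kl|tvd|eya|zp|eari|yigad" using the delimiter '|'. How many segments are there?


Input string: 'rjrr|kl|tvd|eya|zp|eari|yigad'
Delimiter: '|'
Split result: 'rjrr', 'kl', 'tvd', 'eya', 'zp', 'eari', 'yigad'
Number of parts: 7


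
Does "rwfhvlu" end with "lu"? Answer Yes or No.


Input string: 'rwfhvlu'
Suffix to check: 'lu'
Last 2 characters of input: 'lu'
Match: True
Result: Yes


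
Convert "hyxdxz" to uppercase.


Input string: 'hyxdxz'
Operation: convert each letter to uppercase
Mapping: 'h'->'H', 'y'->'Y', 'x'->'X', 'd'->'D', 'x'->'X', 'z'->'Z'
Result: HYXDXZ


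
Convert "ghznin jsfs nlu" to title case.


Input string: 'ghznin jsfs nlu'
Operation: capitalize first letter of each word
Word transformations: 'ghznin'->'Ghznin', 'jsfs'->'Jsfs', 'nlu'->'Nlu'
Result: Ghznin Jsfs Nlu


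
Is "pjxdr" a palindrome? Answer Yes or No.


Input string: 'pjxdr'
Reversed: 'rdxjp'
Compare pairs: s[0]='p' vs s[4]='r' (mismatch), s[1]='j' vs s[3]='d' (mismatch)
Palindrome: No


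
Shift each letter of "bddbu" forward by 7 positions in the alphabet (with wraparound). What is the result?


Input: 'bddbu', shift = 7
Operation: for each letter, (position + 7) mod 26
Mapping: 'b'(1+7=8)->'i', 'd'(3+7=10)->'k', 'd'(3+7=10)->'k', 'b'(1+7=8)->'i', 'u'(20+7=27, 27 mod 26=1)->'b'
Result: ikkib


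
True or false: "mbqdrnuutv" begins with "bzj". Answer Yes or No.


Input string: 'mbqdrnuutv'
Prefix to check: 'bzj'
First 3 characters of input: 'mbq'
Match: False
Result: No


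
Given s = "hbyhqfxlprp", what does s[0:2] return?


Input string: 'hbyhqfxlprp'
Operation: slice [0:2]
Extract characters: s[0]='h', s[1]='b'
Result: hb


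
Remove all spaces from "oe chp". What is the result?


Input string: 'oe chp'
Operation: remove all spaces
Words: 'oe', 'chp'
Join without spaces: oechp


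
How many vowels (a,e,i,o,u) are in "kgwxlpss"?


Input string: 'kgwxlpss'
Operation: count vowels (a, e, i, o, u)
Scan: s[0]='k', s[1]='g', s[2]='w', s[3]='x', s[4]='l', s[5]='p', s[6]='s', s[7]='s'
Vowels found: 0
Result: 0


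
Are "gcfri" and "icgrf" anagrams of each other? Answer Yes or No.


String 1: 'gcfri' -> sorted: 'cfgir'
String 2: 'icgrf' -> sorted: 'cfgir'
Compare sorted forms: 'cfgir' == 'cfgir'
Anagram: Yes


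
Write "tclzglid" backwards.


Input string: 'tclzglid'
Operation: reverse character order
Original order: 't' -> 'c' -> 'l' -> 'z' -> 'g' -> 'l' -> 'i' -> 'd'
Reversed order: 'd' -> 'i' -> 'l' -> 'g' -> 'z' -> 'l' -> 'c' -> 't'
Result: dilgzlct


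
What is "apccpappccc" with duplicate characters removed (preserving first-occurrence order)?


Input: 'apccpappccc'
Operation: keep first occurrence of each character
Scan: s[0]='a' new -> keep; s[1]='p' new -> keep; s[2]='c' new -> keep; s[3]='c' seen -> skip; s[4]='p' seen -> skip; s[5]='a' seen -> skip; s[6]='p' seen -> skip; s[7]='p' seen -> skip; s[8]='c' seen -> skip; s[9]='c' seen -> skip; s[10]='c' seen -> skip
Result: apc


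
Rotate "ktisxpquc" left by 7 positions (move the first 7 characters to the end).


Input: 'ktisxpquc', shift = 7
Operation: split at index 7 and swap parts
Front part s[0:7] = 'ktisxpq'
Back part s[7:] = 'uc'
Rotated = back + front = 'uc' + 'ktisxpq'
Result: ucktisxpq


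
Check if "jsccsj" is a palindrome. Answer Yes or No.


Input string: 'jsccsj'
Reversed: 'jsccsj'
Compare pairs: s[0]='j' vs s[5]='j' (match), s[1]='s' vs s[4]='s' (match), s[2]='c' vs s[3]='c' (match)
Palindrome: Yes


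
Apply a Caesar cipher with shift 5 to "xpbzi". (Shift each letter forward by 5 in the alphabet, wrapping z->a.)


Input: 'xpbzi', shift = 5
Operation: for each letter, (position + 5) mod 26
Mapping: 'x'(23+5=28, 28 mod 26=2)->'c', 'p'(15+5=20)->'u', 'b'(1+5=6)->'g', 'z'(25+5=30, 30 mod 26=4)->'e', 'i'(8+5=13)->'n'
Result: cugen


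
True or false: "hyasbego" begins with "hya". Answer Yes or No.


Input string: 'hyasbego'
Prefix to check: 'hya'
First 3 characters of input: 'hya'
Match: True
Result: Yes


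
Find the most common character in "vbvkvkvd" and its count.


Input: 'vbvkvkvd'
Operation: tally each character
Counts: 'b':1, 'd':1, 'k':2, 'v':4
Maximum: 'v' appears 4 times


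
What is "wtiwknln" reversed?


Input string: 'wtiwknln'
Operation: reverse character order
Original order: 'w' -> 't' -> 'i' -> 'w' -> 'k' -> 'n' -> 'l' -> 'n'
Reversed order: 'n' -> 'l' -> 'n' -> 'k' -> 'w' -> 'i' -> 't' -> 'w'
Result: nlnkwitw


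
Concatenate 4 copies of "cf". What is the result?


Input string: 'cf'
Operation: repeat 4 times
Concatenation: 'cf' + 'cf' + 'cf' + 'cf'
Result: cfcfcfcf


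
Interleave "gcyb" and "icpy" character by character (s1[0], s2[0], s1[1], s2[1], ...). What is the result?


String 1: 'gcyb'
String 2: 'icpy'
Operation: alternate characters
Pairs: 'g'+'i', 'c'+'c', 'y'+'p', 'b'+'y'
Result: giccypby


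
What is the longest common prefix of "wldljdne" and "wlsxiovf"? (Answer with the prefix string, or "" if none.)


String 1: 'wldljdne'
String 2: 'wlsxiovf'
Compare position by position:
pos 0: 'w' vs 'w' match
pos 1: 'l' vs 'l' match
pos 2: 'd' vs 's' differ -> stop
Longest common prefix: "wl" (length 2)


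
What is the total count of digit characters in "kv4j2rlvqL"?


Input string: 'kv4j2rlvqL'
Operation: count digit characters (0-9)
Scan: 'k', 'v', '4'(digit), 'j', '2'(digit), 'r', 'l', 'v', 'q', 'L'
Digits found: 2
Result: 2


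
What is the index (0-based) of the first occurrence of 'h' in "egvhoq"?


Input string: 'egvhoq'
Target: 'h'
Scanning left to right: s[0]='e', s[1]='g', s[2]='v', s[3]='h'
First match at index: 3


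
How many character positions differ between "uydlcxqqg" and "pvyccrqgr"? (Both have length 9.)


String 1: 'uydlcxqqg'
String 2: 'pvyccrqgr'
Compare each position: pos 0: 'u'!='p', pos 1: 'y'!='v', pos 2: 'd'!='y', pos 3: 'l'!='c', pos 4: 'c'=='c', pos 5: 'x'!='r', pos 6: 'q'=='q', pos 7: 'q'!='g', pos 8: 'g'!='r'
Differing positions: 7
Hamming distance: 7


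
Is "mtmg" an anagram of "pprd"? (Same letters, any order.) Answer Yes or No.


String 1: 'pprd' -> sorted: 'dppr'
String 2: 'mtmg' -> sorted: 'gmmt'
Compare sorted forms: 'dppr' != 'gmmt'
Anagram: No


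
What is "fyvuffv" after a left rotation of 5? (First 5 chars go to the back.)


Input: 'fyvuffv', shift = 5
Operation: split at index 5 and swap parts
Front part s[0:5] = 'fyvuf'
Back part s[5:] = 'fv'
Rotated = back + front = 'fv' + 'fyvuf'
Result: fvfyvuf


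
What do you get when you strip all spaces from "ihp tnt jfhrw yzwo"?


Input string: 'ihp tnt jfhrw yzwo'
Operation: remove all spaces
Words: 'ihp', 'tnt', 'jfhrw', 'yzwo'
Join without spaces: ihptntjfhrwyzwo


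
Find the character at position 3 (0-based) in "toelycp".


Input string: 'toelycp'
Operation: get character at index 3
Index mapping: s[0]='t', s[1]='o', s[2]='e', s[3]='l'
Result: 'l'


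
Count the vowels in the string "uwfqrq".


Input string: 'uwfqrq'
Operation: count vowels (a, e, i, o, u)
Scan: s[0]='u' (vowel), s[1]='w', s[2]='f', s[3]='q', s[4]='r', s[5]='q'
Vowels found: 1
Result: 1


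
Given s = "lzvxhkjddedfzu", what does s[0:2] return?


Input string: 'lzvxhkjddedfzu'
Operation: slice [0:2]
Extract characters: s[0]='l', s[1]='z'
Result: lz


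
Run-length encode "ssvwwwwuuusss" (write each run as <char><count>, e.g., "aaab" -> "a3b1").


Input: 'ssvwwwwuuusss'
Operation: identify consecutive runs
Runs: 'ss' -> s2, 'v' -> v1, 'wwww' -> w4, 'uuu' -> u3, 'sss' -> s3
Encoded: s2v1w4u3s3


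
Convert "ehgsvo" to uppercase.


Input string: 'ehgsvo'
Operation: convert each letter to uppercase
Mapping: 'e'->'E', 'h'->'H', 'g'->'G', 's'->'S', 'v'->'V', 'o'->'O'
Result: EHGSVO


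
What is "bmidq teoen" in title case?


Input string: 'bmidq teoen'
Operation: capitalize first letter of each word
Word transformations: 'bmidq'->'Bmidq', 'teoen'->'Teoen'
Result: Bmidq Teoen


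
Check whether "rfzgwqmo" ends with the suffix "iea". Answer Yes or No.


Input string: 'rfzgwqmo'
Suffix to check: 'iea'
Last 3 characters of input: 'qmo'
Match: False
Result: No


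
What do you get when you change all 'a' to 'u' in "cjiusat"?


Input string: 'cjiusat'
Operation: replace 'a' with 'u'
Positions of 'a': 5
After replacement: cjiusut


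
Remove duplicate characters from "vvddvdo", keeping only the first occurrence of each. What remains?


Input: 'vvddvdo'
Operation: keep first occurrence of each character
Scan: s[0]='v' new -> keep; s[1]='v' seen -> skip; s[2]='d' new -> keep; s[3]='d' seen -> skip; s[4]='v' seen -> skip; s[5]='d' seen -> skip; s[6]='o' new -> keep
Result: vdo


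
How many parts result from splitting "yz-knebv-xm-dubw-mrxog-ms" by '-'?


Input string: 'yz-knebv-xm-dubw-mrxog-ms'
Delimiter: '-'
Split result: 'yz', 'knebv', 'xm', 'dubw', 'mrxog', 'ms'
Number of parts: 6


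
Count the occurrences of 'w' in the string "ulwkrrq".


Input string: 'ulwkrrq'
Target character: 'w'
Scan each position: s[2]='w'
Matches found at indices: 2
Total: 1


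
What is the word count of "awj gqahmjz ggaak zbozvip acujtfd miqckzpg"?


Input string: 'awj gqahmjz ggaak zbozvip acujtfd miqckzpg'
Operation: split by spaces
Words found: 'awj', 'gqahmjz', 'ggaak', 'zbozvip', 'acujtfd', 'miqckzpg'
Word count: 6


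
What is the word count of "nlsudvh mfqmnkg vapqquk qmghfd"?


Input string: 'nlsudvh mfqmnkg vapqquk qmghfd'
Operation: split by spaces
Words found: 'nlsudvh', 'mfqmnkg', 'vapqquk', 'qmghfd'
Word count: 4


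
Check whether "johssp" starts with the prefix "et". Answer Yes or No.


Input string: 'johssp'
Prefix to check: 'et'
First 2 characters of input: 'jo'
Match: False
Result: No


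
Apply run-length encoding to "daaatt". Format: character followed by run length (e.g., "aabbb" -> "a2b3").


Input: 'daaatt'
Operation: identify consecutive runs
Runs: 'd' -> d1, 'aaa' -> a3, 'tt' -> t2
Encoded: d1a3t2


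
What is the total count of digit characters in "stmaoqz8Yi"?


Input string: 'stmaoqz8Yi'
Operation: count digit characters (0-9)
Scan: 's', 't', 'm', 'a', 'o', 'q', 'z', '8'(digit), 'Y', 'i'
Digits found: 1
Result: 1


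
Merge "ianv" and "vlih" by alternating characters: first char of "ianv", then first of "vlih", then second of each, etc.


String 1: 'ianv'
String 2: 'vlih'
Operation: alternate characters
Pairs: 'i'+'v', 'a'+'l', 'n'+'i', 'v'+'h'
Result: ivalnivh


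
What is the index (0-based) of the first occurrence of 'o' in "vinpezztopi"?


Input string: 'vinpezztopi'
Target: 'o'
Scanning left to right: s[0]='v', s[1]='i', s[2]='n', s[3]='p', s[4]='e', s[5]='z', s[6]='z', s[7]='t', s[8]='o'
First match at index: 8
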